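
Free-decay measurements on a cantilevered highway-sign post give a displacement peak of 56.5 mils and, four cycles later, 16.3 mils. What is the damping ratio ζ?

0.0494

Logarithmic decrement δ = (1/n)·ln(x₀/x_n) = (1/4)·ln(56.5/16.3) = (1/4)·ln(3.466) = 0.3108.
ζ = δ/√(4π² + δ²) = 0.3108/√(39.48 + 0.0966) = 0.3108/6.291 = 0.04940.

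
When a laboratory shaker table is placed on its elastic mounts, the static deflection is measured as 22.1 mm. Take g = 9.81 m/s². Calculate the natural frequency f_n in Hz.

ω_n = √(g/δ_st) = √(9.81/0.0221) = √443.9 = 21.07 rad/s.
f_n = ω_n/(2π) = 21.07/6.283 = 3.353 Hz.

3.35 Hz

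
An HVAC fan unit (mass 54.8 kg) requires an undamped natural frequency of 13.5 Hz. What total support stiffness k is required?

ω_n = 2πf_n = 2π × 13.5 = 84.82 rad/s.
k = m·ω_n² = 54.8 × 84.82² = 54.8 × 7195 = 394300 N/m.

394000 N/m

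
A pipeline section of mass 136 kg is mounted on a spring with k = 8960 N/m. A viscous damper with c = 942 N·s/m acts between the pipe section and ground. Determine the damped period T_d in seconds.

0.856 s

ω_n = √(k/m) = √(8960/136) = 8.117 rad/s.
Critical damping c_c = 2√(k·m) = 2√(8960 × 136) = 2208 N·s/m, so ζ = c/c_c = 942/2208 = 0.4267.
ω_d = ω_n√(1 − ζ²) = 8.117 × √(1 − 0.182) = 7.341 rad/s.
T_d = 2π/ω_d = 0.8559 s.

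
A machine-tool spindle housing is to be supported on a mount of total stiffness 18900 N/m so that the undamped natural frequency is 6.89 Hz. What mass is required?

10.1 kg

ω_n = 2πf_n = 2π × 6.89 = 43.29 rad/s.
m = k/ω_n² = 18900/43.29² = 18900/1874 = 10.08 kg.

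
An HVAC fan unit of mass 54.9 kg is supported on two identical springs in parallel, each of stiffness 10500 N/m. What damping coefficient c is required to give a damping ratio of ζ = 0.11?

236 N·s/m

Parallel springs add: k_eq = 2 × 10500 = 21000 N/m.
c_c = 2√(k_eq·m) = 2√(21000 × 54.9) = 2147 N·s/m.
c = ζ·c_c = 0.11 × 2147 = 236.2 N·s/m.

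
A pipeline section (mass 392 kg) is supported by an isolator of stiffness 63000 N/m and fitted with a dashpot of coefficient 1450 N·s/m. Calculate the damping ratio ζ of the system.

ω_n = √(k/m) = √(63000/392) = 12.68 rad/s.
Critical damping c_c = 2√(k·m) = 2√(63000 × 392) = 9939 N·s/m, so ζ = c/c_c = 1450/9939 = 0.1459.

0.146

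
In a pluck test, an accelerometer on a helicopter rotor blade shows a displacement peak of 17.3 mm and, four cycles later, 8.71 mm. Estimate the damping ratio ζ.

Logarithmic decrement δ = (1/n)·ln(x₀/x_n) = (1/4)·ln(17.3/8.71) = (1/4)·ln(1.986) = 0.1716.
ζ = δ/√(4π² + δ²) = 0.1716/√(39.48 + 0.0294) = 0.1716/6.286 = 0.02729.

0.0273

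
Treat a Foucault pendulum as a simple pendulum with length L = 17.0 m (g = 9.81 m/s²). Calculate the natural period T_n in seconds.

For a simple pendulum ω_n = √(g/L) = √(9.81/17.0) = √0.5771 = 0.7596 rad/s.
T_n = 2π/ω_n = 6.283/0.7596 = 8.271 s.

8.27 s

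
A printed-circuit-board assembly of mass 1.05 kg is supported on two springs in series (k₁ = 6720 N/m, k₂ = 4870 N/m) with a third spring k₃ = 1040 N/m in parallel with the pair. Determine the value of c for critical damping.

127 N·s/m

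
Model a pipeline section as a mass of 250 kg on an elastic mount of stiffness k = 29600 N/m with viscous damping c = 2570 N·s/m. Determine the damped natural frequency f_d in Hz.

1.53 Hz

ω_n = √(k/m) = √(29600/250) = 10.88 rad/s.
Critical damping c_c = 2√(k·m) = 2√(29600 × 250) = 5441 N·s/m, so ζ = c/c_c = 2570/5441 = 0.4724.
ω_d = ω_n√(1 − ζ²) = 10.88 × √(1 − 0.223) = 9.591 rad/s.
f_d = ω_d/(2π) = 1.526 Hz.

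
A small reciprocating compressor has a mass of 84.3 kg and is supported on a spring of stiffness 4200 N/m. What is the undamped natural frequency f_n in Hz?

ω_n = √(k/m) = √(4200/84.3) = √49.82 = 7.058 rad/s.
f_n = ω_n/(2π) = 7.058/6.283 = 1.123 Hz.

1.12 Hz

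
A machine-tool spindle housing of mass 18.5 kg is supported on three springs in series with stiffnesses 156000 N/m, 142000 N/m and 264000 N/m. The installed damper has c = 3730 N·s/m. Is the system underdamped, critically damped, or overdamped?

overdamped

Series springs: 1/k_eq = 1/156000 + 1/142000 + 1/264000 = 1.724×10^-5, so k_eq = 58000 N/m.
c_c = 2√(k_eq·m) = 2072 N·s/m; ζ = c/c_c = 3730/2072 = 1.80.
Since ζ > 1 the system is overdamped.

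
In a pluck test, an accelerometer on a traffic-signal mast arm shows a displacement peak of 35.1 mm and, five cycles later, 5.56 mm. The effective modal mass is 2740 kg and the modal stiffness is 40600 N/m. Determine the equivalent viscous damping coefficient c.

1240 N·s/m

Logarithmic decrement δ = (1/n)·ln(x₀/x_n) = (1/5)·ln(35.1/5.56) = (1/5)·ln(6.313) = 0.3685.
ζ = δ/√(4π² + δ²) = 0.3685/√(39.48 + 0.136) = 0.3685/6.294 = 0.05855.
c = ζ · 2√(km) = 0.05855 × 2√(40600 × 2740) = 0.05855 × 21090 = 1235 N·s/m.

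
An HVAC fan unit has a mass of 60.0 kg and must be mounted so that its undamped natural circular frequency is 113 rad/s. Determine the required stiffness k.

766000 N/m

k = m·ω_n² = 60.0 × 113.0² = 60.0 × 12770 = 766100 N/m.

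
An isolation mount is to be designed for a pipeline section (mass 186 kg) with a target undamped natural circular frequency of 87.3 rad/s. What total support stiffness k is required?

k = m·ω_n² = 186 × 87.30² = 186 × 7621 = 1418000 N/m.

1420000 N/m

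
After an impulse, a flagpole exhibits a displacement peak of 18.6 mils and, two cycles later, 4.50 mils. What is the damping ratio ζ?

Logarithmic decrement δ = (1/n)·ln(x₀/x_n) = (1/2)·ln(18.6/4.50) = (1/2)·ln(4.133) = 0.7095.
ζ = δ/√(4π² + δ²) = 0.7095/√(39.48 + 0.503) = 0.7095/6.323 = 0.1122.

0.112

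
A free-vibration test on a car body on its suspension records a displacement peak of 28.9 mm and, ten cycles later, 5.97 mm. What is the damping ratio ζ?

0.0251

Logarithmic decrement δ = (1/n)·ln(x₀/x_n) = (1/10)·ln(28.9/5.97) = (1/10)·ln(4.841) = 0.1577.
ζ = δ/√(4π² + δ²) = 0.1577/√(39.48 + 0.0249) = 0.1577/6.285 = 0.02509.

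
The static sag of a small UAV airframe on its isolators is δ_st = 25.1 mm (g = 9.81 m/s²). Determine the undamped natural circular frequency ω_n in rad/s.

ω_n = √(g/δ_st) = √(9.81/0.0251) = √390.8 = 19.77 rad/s.

19.8 rad/s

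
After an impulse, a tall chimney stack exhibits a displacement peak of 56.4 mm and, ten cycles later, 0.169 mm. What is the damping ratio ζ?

0.0921

Logarithmic decrement δ = (1/n)·ln(x₀/x_n) = (1/10)·ln(56.4/0.169) = (1/10)·ln(333.7) = 0.5810.
ζ = δ/√(4π² + δ²) = 0.5810/√(39.48 + 0.338) = 0.5810/6.310 = 0.09208.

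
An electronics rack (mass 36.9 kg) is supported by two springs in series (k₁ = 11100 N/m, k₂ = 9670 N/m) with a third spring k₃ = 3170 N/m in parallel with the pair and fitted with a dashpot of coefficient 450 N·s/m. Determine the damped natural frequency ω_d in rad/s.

Series pair: k_s = k₁k₂/(k₁+k₂) = (11100)(9670)/(11100 + 9670) = 5168 N/m. In parallel with k₃: k_eq = 5168 + 3170 = 8338 N/m.
ω_n = √(k_eq/m) = √(8338/36.9) = 15.03 rad/s.
Critical damping c_c = 2√(k_eq·m) = 2√(8338 × 36.9) = 1109 N·s/m, so ζ = c/c_c = 450/1109 = 0.4056.
ω_d = ω_n√(1 − ζ²) = 15.03 × √(1 − 0.165) = 13.74 rad/s.

13.7 rad/s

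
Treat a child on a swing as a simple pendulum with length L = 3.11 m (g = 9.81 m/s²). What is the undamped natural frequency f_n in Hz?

0.283 Hz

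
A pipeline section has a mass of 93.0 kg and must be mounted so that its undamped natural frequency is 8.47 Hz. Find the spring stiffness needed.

ω_n = 2πf_n = 2π × 8.47 = 53.22 rad/s.
k = m·ω_n² = 93.0 × 53.22² = 93.0 × 2832 = 263400 N/m.

263000 N/m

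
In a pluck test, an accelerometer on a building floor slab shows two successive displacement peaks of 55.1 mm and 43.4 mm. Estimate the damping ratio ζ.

0.0380

Logarithmic decrement δ = (1/n)·ln(x₀/x_n) = (1/1)·ln(55.1/43.4) = (1/1)·ln(1.270) = 0.2387.
ζ = δ/√(4π² + δ²) = 0.2387/√(39.48 + 0.0570) = 0.2387/6.288 = 0.03796.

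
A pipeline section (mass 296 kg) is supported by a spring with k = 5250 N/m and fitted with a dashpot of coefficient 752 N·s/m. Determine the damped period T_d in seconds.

1.56 s

ω_n = √(k/m) = √(5250/296) = 4.211 rad/s.
Critical damping c_c = 2√(k·m) = 2√(5250 × 296) = 2493 N·s/m, so ζ = c/c_c = 752/2493 = 0.3016.
ω_d = ω_n√(1 − ζ²) = 4.211 × √(1 − 0.0910) = 4.015 rad/s.
T_d = 2π/ω_d = 1.565 s.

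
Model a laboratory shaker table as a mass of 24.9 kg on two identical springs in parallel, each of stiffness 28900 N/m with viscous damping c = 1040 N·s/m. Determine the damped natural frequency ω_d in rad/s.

43.4 rad/s

Parallel springs add: k_eq = 2 × 28900 = 57800 N/m.
ω_n = √(k_eq/m) = √(57800/24.9) = 48.18 rad/s.
Critical damping c_c = 2√(k_eq·m) = 2√(57800 × 24.9) = 2399 N·s/m, so ζ = c/c_c = 1040/2399 = 0.4335.
ω_d = ω_n√(1 − ζ²) = 48.18 × √(1 − 0.188) = 43.42 rad/s.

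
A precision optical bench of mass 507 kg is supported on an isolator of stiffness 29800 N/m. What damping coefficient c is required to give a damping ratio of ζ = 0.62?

c_c = 2√(k·m) = 2√(29800 × 507) = 7774 N·s/m.
c = ζ·c_c = 0.62 × 7774 = 4820 N·s/m.

4820 N·s/m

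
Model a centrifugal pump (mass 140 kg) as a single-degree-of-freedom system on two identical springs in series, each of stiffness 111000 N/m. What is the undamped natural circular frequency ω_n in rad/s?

19.9 rad/s

Series springs: 1/k_eq = 2/111000, so k_eq = 111000/2 = 55500 N/m.
ω_n = √(k_eq/m) = √(55500/140) = √396.4 = 19.91 rad/s.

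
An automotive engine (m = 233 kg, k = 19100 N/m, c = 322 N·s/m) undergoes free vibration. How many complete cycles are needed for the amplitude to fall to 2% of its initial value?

9 cycles

ζ = c/(2√(km)) = 322/(2√(19100 × 233)) = 322/4219 = 0.07632.
Logarithmic decrement δ = 2πζ/√(1 − ζ²) = 2π × 0.07632/√(1 − 0.00582) = 0.4809.
x_n/x₀ = e^(−nδ) ≤ 0.02; take ln: n ≥ ln(1/0.02)/δ = 3.912/0.4809 = 8.134.
So 9 complete cycles are required.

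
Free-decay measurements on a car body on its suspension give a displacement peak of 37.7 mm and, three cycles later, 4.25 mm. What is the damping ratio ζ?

Logarithmic decrement δ = (1/n)·ln(x₀/x_n) = (1/3)·ln(37.7/4.25) = (1/3)·ln(8.871) = 0.7276.
ζ = δ/√(4π² + δ²) = 0.7276/√(39.48 + 0.529) = 0.7276/6.325 = 0.1150.

0.115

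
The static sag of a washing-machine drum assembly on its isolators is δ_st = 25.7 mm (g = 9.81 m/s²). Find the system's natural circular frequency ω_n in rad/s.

19.5 rad/s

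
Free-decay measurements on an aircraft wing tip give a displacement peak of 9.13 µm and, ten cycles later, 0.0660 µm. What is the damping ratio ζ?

Logarithmic decrement δ = (1/n)·ln(x₀/x_n) = (1/10)·ln(9.13/0.0660) = (1/10)·ln(138.3) = 0.4930.
ζ = δ/√(4π² + δ²) = 0.4930/√(39.48 + 0.243) = 0.4930/6.302 = 0.07822.

0.0782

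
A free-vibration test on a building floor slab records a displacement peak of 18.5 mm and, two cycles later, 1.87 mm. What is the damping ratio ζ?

0.179

Logarithmic decrement δ = (1/n)·ln(x₀/x_n) = (1/2)·ln(18.5/1.87) = (1/2)·ln(9.893) = 1.146.
ζ = δ/√(4π² + δ²) = 1.146/√(39.48 + 1.31) = 1.146/6.387 = 0.1794.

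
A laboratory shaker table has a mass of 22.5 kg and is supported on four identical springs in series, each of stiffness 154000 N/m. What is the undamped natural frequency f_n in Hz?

Series springs: 1/k_eq = 4/154000, so k_eq = 154000/4 = 38500 N/m.
ω_n = √(k_eq/m) = √(38500/22.5) = √1711 = 41.37 rad/s.
f_n = ω_n/(2π) = 41.37/6.283 = 6.584 Hz.

6.58 Hz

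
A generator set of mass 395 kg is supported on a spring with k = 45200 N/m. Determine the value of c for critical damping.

8450 N·s/m

c_c = 2√(k·m) = 2√(45200 × 395) = 2 × 4225 = 8451 N·s/m.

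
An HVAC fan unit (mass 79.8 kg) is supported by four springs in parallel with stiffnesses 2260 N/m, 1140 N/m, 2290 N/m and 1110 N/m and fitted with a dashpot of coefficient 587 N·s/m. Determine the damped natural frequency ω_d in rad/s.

8.47 rad/s

Parallel springs add: k_eq = 2260 + 1140 + 2290 + 1110 = 6800 N/m.
ω_n = √(k_eq/m) = √(6800/79.8) = 9.231 rad/s.
Critical damping c_c = 2√(k_eq·m) = 2√(6800 × 79.8) = 1473 N·s/m, so ζ = c/c_c = 587/1473 = 0.3984.
ω_d = ω_n√(1 − ζ²) = 9.231 × √(1 − 0.159) = 8.467 rad/s.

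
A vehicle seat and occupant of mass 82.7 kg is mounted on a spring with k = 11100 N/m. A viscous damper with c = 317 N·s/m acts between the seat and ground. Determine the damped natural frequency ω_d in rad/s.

11.4 rad/s

ω_n = √(k/m) = √(11100/82.7) = 11.59 rad/s.
Critical damping c_c = 2√(k·m) = 2√(11100 × 82.7) = 1916 N·s/m, so ζ = c/c_c = 317/1916 = 0.1654.
ω_d = ω_n√(1 − ζ²) = 11.59 × √(1 − 0.0274) = 11.43 rad/s.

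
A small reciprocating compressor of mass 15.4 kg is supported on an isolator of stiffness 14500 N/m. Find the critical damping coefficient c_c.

c_c = 2√(k·m) = 2√(14500 × 15.4) = 2 × 472.5 = 945.1 N·s/m.

945 N·s/m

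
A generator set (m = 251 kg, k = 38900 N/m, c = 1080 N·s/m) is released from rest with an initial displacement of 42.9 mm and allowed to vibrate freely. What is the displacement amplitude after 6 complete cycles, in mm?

ζ = c/(2√(km)) = 1080/(2√(38900 × 251)) = 1080/6249 = 0.1728.
Logarithmic decrement δ = 2πζ/√(1 − ζ²) = 2π × 0.1728/√(1 − 0.0299) = 1.102.
After n cycles, x_n/x₀ = e^(−nδ), so x_6 = 42.9 × e^(−6 × 1.102) = 42.9 × 0.001341 = 0.05752 mm.

0.0575 mm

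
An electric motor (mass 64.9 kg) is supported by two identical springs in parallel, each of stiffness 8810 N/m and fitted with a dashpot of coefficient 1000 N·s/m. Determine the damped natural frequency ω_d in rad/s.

Parallel springs add: k_eq = 2 × 8810 = 17620 N/m.
ω_n = √(k_eq/m) = √(17620/64.9) = 16.48 rad/s.
Critical damping c_c = 2√(k_eq·m) = 2√(17620 × 64.9) = 2139 N·s/m, so ζ = c/c_c = 1000/2139 = 0.4676.
ω_d = ω_n√(1 − ζ²) = 16.48 × √(1 − 0.219) = 14.57 rad/s.

14.6 rad/s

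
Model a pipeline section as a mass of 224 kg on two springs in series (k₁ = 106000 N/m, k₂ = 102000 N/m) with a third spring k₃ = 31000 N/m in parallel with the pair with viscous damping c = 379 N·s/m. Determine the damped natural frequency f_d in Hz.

3.06 Hz

Series pair: k_s = k₁k₂/(k₁+k₂) = (106000)(102000)/(106000 + 102000) = 51980 N/m. In parallel with k₃: k_eq = 51980 + 31000 = 82980 N/m.
ω_n = √(k_eq/m) = √(82980/224) = 19.25 rad/s.
Critical damping c_c = 2√(k_eq·m) = 2√(82980 × 224) = 8623 N·s/m, so ζ = c/c_c = 379/8623 = 0.04395.
ω_d = ω_n√(1 − ζ²) = 19.25 × √(1 − 0.00193) = 19.23 rad/s.
f_d = ω_d/(2π) = 3.060 Hz.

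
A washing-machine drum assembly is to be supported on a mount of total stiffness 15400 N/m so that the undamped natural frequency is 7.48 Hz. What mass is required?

6.97 kg

ω_n = 2πf_n = 2π × 7.48 = 47.00 rad/s.
m = k/ω_n² = 15400/47.00² = 15400/2209 = 6.972 kg.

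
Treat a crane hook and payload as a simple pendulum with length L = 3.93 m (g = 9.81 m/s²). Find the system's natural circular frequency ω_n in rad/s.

For a simple pendulum ω_n = √(g/L) = √(9.81/3.93) = √2.496 = 1.580 rad/s.

1.58 rad/s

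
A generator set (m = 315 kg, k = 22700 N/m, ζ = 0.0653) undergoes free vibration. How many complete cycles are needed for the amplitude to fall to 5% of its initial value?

8 cycles

Logarithmic decrement δ = 2πζ/√(1 − ζ²) = 2π × 0.06530/√(1 − 0.00426) = 0.4112.
x_n/x₀ = e^(−nδ) ≤ 0.05; take ln: n ≥ ln(1/0.05)/δ = 2.996/0.4112 = 7.286.
So 8 complete cycles are required.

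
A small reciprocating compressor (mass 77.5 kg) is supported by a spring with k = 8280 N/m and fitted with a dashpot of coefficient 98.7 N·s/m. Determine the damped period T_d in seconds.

0.609 s

ω_n = √(k/m) = √(8280/77.5) = 10.34 rad/s.
Critical damping c_c = 2√(k·m) = 2√(8280 × 77.5) = 1602 N·s/m, so ζ = c/c_c = 98.7/1602 = 0.06161.
ω_d = ω_n√(1 − ζ²) = 10.34 × √(1 − 0.00380) = 10.32 rad/s.
T_d = 2π/ω_d = 0.6090 s.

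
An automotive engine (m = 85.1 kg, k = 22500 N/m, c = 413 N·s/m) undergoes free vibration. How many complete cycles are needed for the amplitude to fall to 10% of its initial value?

3 cycles

ζ = c/(2√(km)) = 413/(2√(22500 × 85.1)) = 413/2767 = 0.1492.
Logarithmic decrement δ = 2πζ/√(1 − ζ²) = 2π × 0.1492/√(1 − 0.0223) = 0.9483.
x_n/x₀ = e^(−nδ) ≤ 0.1; take ln: n ≥ ln(1/0.1)/δ = 2.303/0.9483 = 2.428.
So 3 complete cycles are required.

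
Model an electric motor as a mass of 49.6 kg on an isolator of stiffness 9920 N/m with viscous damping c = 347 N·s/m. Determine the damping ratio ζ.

0.247

ω_n = √(k/m) = √(9920/49.6) = 14.14 rad/s.
Critical damping c_c = 2√(k·m) = 2√(9920 × 49.6) = 1403 N·s/m, so ζ = c/c_c = 347/1403 = 0.2473.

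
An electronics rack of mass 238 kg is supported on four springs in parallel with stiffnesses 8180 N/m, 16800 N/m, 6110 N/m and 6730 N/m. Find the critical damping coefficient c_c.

Parallel springs add: k_eq = 8180 + 16800 + 6110 + 6730 = 37820 N/m.
c_c = 2√(k_eq·m) = 2√(37820 × 238) = 2 × 3000 = 6000 N·s/m.

6000 N·s/m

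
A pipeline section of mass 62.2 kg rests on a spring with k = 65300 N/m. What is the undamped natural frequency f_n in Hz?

5.16 Hz

ω_n = √(k/m) = √(65300/62.2) = √1050 = 32.40 rad/s.
f_n = ω_n/(2π) = 32.40/6.283 = 5.157 Hz.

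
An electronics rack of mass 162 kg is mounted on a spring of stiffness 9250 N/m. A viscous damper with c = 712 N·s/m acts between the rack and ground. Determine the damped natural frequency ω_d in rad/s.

7.23 rad/s

ω_n = √(k/m) = √(9250/162) = 7.556 rad/s.
Critical damping c_c = 2√(k·m) = 2√(9250 × 162) = 2448 N·s/m, so ζ = c/c_c = 712/2448 = 0.2908.
ω_d = ω_n√(1 − ζ²) = 7.556 × √(1 − 0.0846) = 7.230 rad/s.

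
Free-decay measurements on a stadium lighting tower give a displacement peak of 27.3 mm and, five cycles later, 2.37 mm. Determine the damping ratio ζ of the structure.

0.0776

Logarithmic decrement δ = (1/n)·ln(x₀/x_n) = (1/5)·ln(27.3/2.37) = (1/5)·ln(11.52) = 0.4888.
ζ = δ/√(4π² + δ²) = 0.4888/√(39.48 + 0.239) = 0.4888/6.302 = 0.07756.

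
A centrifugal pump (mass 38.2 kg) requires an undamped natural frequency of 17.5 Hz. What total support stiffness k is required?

462000 N/m

ω_n = 2πf_n = 2π × 17.5 = 110.0 rad/s.
k = m·ω_n² = 38.2 × 110.0² = 38.2 × 12090 = 461800 N/m.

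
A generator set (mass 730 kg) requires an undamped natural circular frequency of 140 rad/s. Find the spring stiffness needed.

k = m·ω_n² = 730 × 140.0² = 730 × 19600 = 14310000 N/m.

14300000 N/m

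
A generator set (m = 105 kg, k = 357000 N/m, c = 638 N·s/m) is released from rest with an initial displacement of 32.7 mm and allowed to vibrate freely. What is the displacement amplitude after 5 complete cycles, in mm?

ζ = c/(2√(km)) = 638/(2√(357000 × 105)) = 638/12240 = 0.05210.
Logarithmic decrement δ = 2πζ/√(1 − ζ²) = 2π × 0.05210/√(1 − 0.00271) = 0.3278.
After n cycles, x_n/x₀ = e^(−nδ), so x_5 = 32.7 × e^(−5 × 0.3278) = 32.7 × 0.1942 = 6.349 mm.

6.35 mm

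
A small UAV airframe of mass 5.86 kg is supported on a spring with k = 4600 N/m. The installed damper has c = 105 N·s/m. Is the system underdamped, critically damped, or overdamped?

underdamped

c_c = 2√(k·m) = 328.4 N·s/m; ζ = c/c_c = 105/328.4 = 0.320.
Since ζ < 1 the system is underdamped.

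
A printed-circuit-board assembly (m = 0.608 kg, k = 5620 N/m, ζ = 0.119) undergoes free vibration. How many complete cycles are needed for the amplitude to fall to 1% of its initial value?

7 cycles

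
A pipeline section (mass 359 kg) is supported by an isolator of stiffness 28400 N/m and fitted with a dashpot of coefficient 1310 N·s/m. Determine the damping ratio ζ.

ω_n = √(k/m) = √(28400/359) = 8.894 rad/s.
Critical damping c_c = 2√(k·m) = 2√(28400 × 359) = 6386 N·s/m, so ζ = c/c_c = 1310/6386 = 0.2051.

0.205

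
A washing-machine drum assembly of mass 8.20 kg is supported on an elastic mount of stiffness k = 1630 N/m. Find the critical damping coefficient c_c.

c_c = 2√(k·m) = 2√(1630 × 8.20) = 2 × 115.6 = 231.2 N·s/m.

231 N·s/m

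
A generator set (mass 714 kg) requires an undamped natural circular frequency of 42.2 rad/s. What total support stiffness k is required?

k = m·ω_n² = 714 × 42.20² = 714 × 1781 = 1272000 N/m.

1270000 N/m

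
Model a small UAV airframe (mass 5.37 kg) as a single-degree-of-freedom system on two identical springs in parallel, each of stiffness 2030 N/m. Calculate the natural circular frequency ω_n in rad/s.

27.5 rad/s

Parallel springs add: k_eq = 2 × 2030 = 4060 N/m.
ω_n = √(k_eq/m) = √(4060/5.37) = √756.1 = 27.50 rad/s.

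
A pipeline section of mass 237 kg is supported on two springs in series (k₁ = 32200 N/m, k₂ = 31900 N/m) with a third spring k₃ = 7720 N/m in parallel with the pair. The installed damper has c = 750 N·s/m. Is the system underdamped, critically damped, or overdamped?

Series pair: k_s = k₁k₂/(k₁+k₂) = (32200)(31900)/(32200 + 31900) = 16020 N/m. In parallel with k₃: k_eq = 16020 + 7720 = 23740 N/m.
c_c = 2√(k_eq·m) = 4744 N·s/m; ζ = c/c_c = 750/4744 = 0.158.
Since ζ < 1 the system is underdamped.

underdamped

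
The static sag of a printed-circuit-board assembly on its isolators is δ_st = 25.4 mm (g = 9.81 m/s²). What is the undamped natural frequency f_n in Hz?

3.13 Hz

ω_n = √(g/δ_st) = √(9.81/0.0254) = √386.2 = 19.65 rad/s.
f_n = ω_n/(2π) = 19.65/6.283 = 3.128 Hz.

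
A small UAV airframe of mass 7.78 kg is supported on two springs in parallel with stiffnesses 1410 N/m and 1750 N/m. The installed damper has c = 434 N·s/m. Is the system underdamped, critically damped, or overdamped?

overdamped

Parallel springs add: k_eq = 1410 + 1750 = 3160 N/m.
c_c = 2√(k_eq·m) = 313.6 N·s/m; ζ = c/c_c = 434/313.6 = 1.38.
Since ζ > 1 the system is overdamped.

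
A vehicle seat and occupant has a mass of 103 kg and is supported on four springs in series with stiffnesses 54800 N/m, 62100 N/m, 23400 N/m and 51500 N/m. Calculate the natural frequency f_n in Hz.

Series springs: 1/k_eq = 1/54800 + 1/62100 + 1/23400 + 1/51500 = 9.650×10^-5, so k_eq = 10360 N/m.
ω_n = √(k_eq/m) = √(10360/103) = √100.6 = 10.03 rad/s.
f_n = ω_n/(2π) = 10.03/6.283 = 1.596 Hz.

1.60 Hz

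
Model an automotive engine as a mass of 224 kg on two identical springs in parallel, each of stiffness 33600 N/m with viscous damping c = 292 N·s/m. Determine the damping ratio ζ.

Parallel springs add: k_eq = 2 × 33600 = 67200 N/m.
ω_n = √(k_eq/m) = √(67200/224) = 17.32 rad/s.
Critical damping c_c = 2√(k_eq·m) = 2√(67200 × 224) = 7760 N·s/m, so ζ = c/c_c = 292/7760 = 0.03763.

0.0376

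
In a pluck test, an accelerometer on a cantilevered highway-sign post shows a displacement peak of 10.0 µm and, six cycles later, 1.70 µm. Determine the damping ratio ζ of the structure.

Logarithmic decrement δ = (1/n)·ln(x₀/x_n) = (1/6)·ln(10.0/1.70) = (1/6)·ln(5.882) = 0.2953.
ζ = δ/√(4π² + δ²) = 0.2953/√(39.48 + 0.0872) = 0.2953/6.290 = 0.04695.

0.0470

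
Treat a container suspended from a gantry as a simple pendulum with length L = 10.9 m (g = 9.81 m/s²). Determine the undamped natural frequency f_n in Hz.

For a simple pendulum ω_n = √(g/L) = √(9.81/10.9) = √0.9000 = 0.9487 rad/s.
f_n = ω_n/(2π) = 0.9487/6.283 = 0.1510 Hz.

0.151 Hz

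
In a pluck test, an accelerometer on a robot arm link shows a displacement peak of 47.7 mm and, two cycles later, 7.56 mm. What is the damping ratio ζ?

Logarithmic decrement δ = (1/n)·ln(x₀/x_n) = (1/2)·ln(47.7/7.56) = (1/2)·ln(6.310) = 0.9210.
ζ = δ/√(4π² + δ²) = 0.9210/√(39.48 + 0.848) = 0.9210/6.350 = 0.1450.

0.145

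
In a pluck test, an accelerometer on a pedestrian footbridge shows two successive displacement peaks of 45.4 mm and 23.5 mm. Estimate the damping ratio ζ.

Logarithmic decrement δ = (1/n)·ln(x₀/x_n) = (1/1)·ln(45.4/23.5) = (1/1)·ln(1.932) = 0.6585.
ζ = δ/√(4π² + δ²) = 0.6585/√(39.48 + 0.434) = 0.6585/6.318 = 0.1042.

0.104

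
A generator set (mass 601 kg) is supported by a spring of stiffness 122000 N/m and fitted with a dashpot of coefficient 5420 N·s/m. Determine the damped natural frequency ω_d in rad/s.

ω_n = √(k/m) = √(122000/601) = 14.25 rad/s.
Critical damping c_c = 2√(k·m) = 2√(122000 × 601) = 17130 N·s/m, so ζ = c/c_c = 5420/17130 = 0.3165.
ω_d = ω_n√(1 − ζ²) = 14.25 × √(1 − 0.100) = 13.52 rad/s.

13.5 rad/s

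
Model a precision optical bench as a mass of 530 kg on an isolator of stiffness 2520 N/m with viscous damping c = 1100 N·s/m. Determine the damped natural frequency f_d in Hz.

ω_n = √(k/m) = √(2520/530) = 2.181 rad/s.
Critical damping c_c = 2√(k·m) = 2√(2520 × 530) = 2311 N·s/m, so ζ = c/c_c = 1100/2311 = 0.4759.
ω_d = ω_n√(1 − ζ²) = 2.181 × √(1 − 0.226) = 1.918 rad/s.
f_d = ω_d/(2π) = 0.3052 Hz.

0.305 Hz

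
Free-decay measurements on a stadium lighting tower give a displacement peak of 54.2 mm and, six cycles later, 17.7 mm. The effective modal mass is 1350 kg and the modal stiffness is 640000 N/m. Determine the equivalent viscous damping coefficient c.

1740 N·s/m

Logarithmic decrement δ = (1/n)·ln(x₀/x_n) = (1/6)·ln(54.2/17.7) = (1/6)·ln(3.062) = 0.1865.
ζ = δ/√(4π² + δ²) = 0.1865/√(39.48 + 0.0348) = 0.1865/6.286 = 0.02967.
c = ζ · 2√(km) = 0.02967 × 2√(640000 × 1350) = 0.02967 × 58790 = 1744 N·s/m.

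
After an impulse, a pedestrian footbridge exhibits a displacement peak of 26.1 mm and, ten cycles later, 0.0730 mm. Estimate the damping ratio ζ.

0.0932

Logarithmic decrement δ = (1/n)·ln(x₀/x_n) = (1/10)·ln(26.1/0.0730) = (1/10)·ln(357.5) = 0.5879.
ζ = δ/√(4π² + δ²) = 0.5879/√(39.48 + 0.346) = 0.5879/6.311 = 0.09316.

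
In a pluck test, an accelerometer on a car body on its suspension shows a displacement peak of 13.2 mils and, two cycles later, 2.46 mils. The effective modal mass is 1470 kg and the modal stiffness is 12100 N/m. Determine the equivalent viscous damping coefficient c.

Logarithmic decrement δ = (1/n)·ln(x₀/x_n) = (1/2)·ln(13.2/2.46) = (1/2)·ln(5.366) = 0.8400.
ζ = δ/√(4π² + δ²) = 0.8400/√(39.48 + 0.706) = 0.8400/6.339 = 0.1325.
c = ζ · 2√(km) = 0.1325 × 2√(12100 × 1470) = 0.1325 × 8435 = 1118 N·s/m.

1120 N·s/m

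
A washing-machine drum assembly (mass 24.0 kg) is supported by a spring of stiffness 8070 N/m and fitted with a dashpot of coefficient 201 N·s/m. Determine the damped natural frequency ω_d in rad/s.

17.9 rad/s

ω_n = √(k/m) = √(8070/24.0) = 18.34 rad/s.
Critical damping c_c = 2√(k·m) = 2√(8070 × 24.0) = 880.2 N·s/m, so ζ = c/c_c = 201/880.2 = 0.2284.
ω_d = ω_n√(1 − ζ²) = 18.34 × √(1 − 0.0521) = 17.85 rad/s.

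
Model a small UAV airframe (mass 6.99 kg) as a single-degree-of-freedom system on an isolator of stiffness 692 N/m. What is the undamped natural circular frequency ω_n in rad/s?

9.95 rad/s

ω_n = √(k/m) = √(692.0/6.99) = √99.00 = 9.950 rad/s.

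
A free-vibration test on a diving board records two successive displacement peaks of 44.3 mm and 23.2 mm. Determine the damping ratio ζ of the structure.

Logarithmic decrement δ = (1/n)·ln(x₀/x_n) = (1/1)·ln(44.3/23.2) = (1/1)·ln(1.909) = 0.6468.
ζ = δ/√(4π² + δ²) = 0.6468/√(39.48 + 0.418) = 0.6468/6.316 = 0.1024.

0.102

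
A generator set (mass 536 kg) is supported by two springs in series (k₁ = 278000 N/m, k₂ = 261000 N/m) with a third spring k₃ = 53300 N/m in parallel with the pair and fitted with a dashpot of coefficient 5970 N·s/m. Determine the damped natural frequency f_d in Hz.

2.85 Hz

Series pair: k_s = k₁k₂/(k₁+k₂) = (278000)(261000)/(278000 + 261000) = 134600 N/m. In parallel with k₃: k_eq = 134600 + 53300 = 187900 N/m.
ω_n = √(k_eq/m) = √(187900/536) = 18.72 rad/s.
Critical damping c_c = 2√(k_eq·m) = 2√(187900 × 536) = 20070 N·s/m, so ζ = c/c_c = 5970/20070 = 0.2974.
ω_d = ω_n√(1 − ζ²) = 18.72 × √(1 − 0.0885) = 17.88 rad/s.
f_d = ω_d/(2π) = 2.845 Hz.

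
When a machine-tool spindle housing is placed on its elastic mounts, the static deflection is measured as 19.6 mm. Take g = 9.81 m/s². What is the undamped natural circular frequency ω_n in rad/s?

ω_n = √(g/δ_st) = √(9.81/0.0196) = √500.5 = 22.37 rad/s.

22.4 rad/s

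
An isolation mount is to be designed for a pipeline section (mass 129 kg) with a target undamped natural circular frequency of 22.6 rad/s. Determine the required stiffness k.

k = m·ω_n² = 129 × 22.60² = 129 × 510.8 = 65890 N/m.

65900 N/m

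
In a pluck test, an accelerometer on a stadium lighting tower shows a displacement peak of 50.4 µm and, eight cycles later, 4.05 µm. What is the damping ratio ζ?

0.0501

Logarithmic decrement δ = (1/n)·ln(x₀/x_n) = (1/8)·ln(50.4/4.05) = (1/8)·ln(12.44) = 0.3152.
ζ = δ/√(4π² + δ²) = 0.3152/√(39.48 + 0.0993) = 0.3152/6.291 = 0.05010.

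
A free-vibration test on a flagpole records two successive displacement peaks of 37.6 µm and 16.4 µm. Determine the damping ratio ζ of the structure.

Logarithmic decrement δ = (1/n)·ln(x₀/x_n) = (1/1)·ln(37.6/16.4) = (1/1)·ln(2.293) = 0.8297.
ζ = δ/√(4π² + δ²) = 0.8297/√(39.48 + 0.688) = 0.8297/6.338 = 0.1309.

0.131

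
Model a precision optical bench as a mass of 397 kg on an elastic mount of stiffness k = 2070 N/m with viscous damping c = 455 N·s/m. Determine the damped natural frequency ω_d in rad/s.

2.21 rad/s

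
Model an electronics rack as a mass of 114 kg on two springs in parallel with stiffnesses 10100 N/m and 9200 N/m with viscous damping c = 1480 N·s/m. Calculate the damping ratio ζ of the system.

0.499

Parallel springs add: k_eq = 10100 + 9200 = 19300 N/m.
ω_n = √(k_eq/m) = √(19300/114) = 13.01 rad/s.
Critical damping c_c = 2√(k_eq·m) = 2√(19300 × 114) = 2967 N·s/m, so ζ = c/c_c = 1480/2967 = 0.4989.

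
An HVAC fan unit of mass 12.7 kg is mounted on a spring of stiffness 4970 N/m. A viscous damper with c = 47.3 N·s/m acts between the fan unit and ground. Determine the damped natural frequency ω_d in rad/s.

ω_n = √(k/m) = √(4970/12.7) = 19.78 rad/s.
Critical damping c_c = 2√(k·m) = 2√(4970 × 12.7) = 502.5 N·s/m, so ζ = c/c_c = 47.3/502.5 = 0.09413.
ω_d = ω_n√(1 − ζ²) = 19.78 × √(1 − 0.00886) = 19.69 rad/s.

19.7 rad/s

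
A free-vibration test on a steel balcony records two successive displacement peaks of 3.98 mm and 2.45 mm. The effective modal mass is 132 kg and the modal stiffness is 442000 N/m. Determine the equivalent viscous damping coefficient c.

Logarithmic decrement δ = (1/n)·ln(x₀/x_n) = (1/1)·ln(3.98/2.45) = (1/1)·ln(1.624) = 0.4852.
ζ = δ/√(4π² + δ²) = 0.4852/√(39.48 + 0.235) = 0.4852/6.302 = 0.07699.
c = ζ · 2√(km) = 0.07699 × 2√(442000 × 132) = 0.07699 × 15280 = 1176 N·s/m.

1180 N·s/m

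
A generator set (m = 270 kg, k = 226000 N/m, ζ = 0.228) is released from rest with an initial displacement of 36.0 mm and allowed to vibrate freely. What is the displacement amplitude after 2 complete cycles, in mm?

1.90 mm

Logarithmic decrement δ = 2πζ/√(1 − ζ²) = 2π × 0.2280/√(1 − 0.0520) = 1.471.
After n cycles, x_n/x₀ = e^(−nδ), so x_2 = 36.0 × e^(−2 × 1.471) = 36.0 × 0.05273 = 1.898 mm.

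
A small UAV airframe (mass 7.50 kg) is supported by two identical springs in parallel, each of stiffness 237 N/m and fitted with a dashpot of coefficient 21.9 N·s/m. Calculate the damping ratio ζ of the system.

Parallel springs add: k_eq = 2 × 237 = 474.0 N/m.
ω_n = √(k_eq/m) = √(474.0/7.50) = 7.950 rad/s.
Critical damping c_c = 2√(k_eq·m) = 2√(474.0 × 7.50) = 119.2 N·s/m, so ζ = c/c_c = 21.9/119.2 = 0.1837.

0.184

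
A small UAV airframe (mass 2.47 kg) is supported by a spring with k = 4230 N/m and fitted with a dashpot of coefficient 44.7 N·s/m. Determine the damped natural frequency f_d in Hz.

ω_n = √(k/m) = √(4230/2.47) = 41.38 rad/s.
Critical damping c_c = 2√(k·m) = 2√(4230 × 2.47) = 204.4 N·s/m, so ζ = c/c_c = 44.7/204.4 = 0.2187.
ω_d = ω_n√(1 − ζ²) = 41.38 × √(1 − 0.0478) = 40.38 rad/s.
f_d = ω_d/(2π) = 6.427 Hz.

6.43 Hz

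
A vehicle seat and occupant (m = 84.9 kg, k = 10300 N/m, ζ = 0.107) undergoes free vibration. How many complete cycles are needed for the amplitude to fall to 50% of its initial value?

Logarithmic decrement δ = 2πζ/√(1 − ζ²) = 2π × 0.1070/√(1 − 0.0114) = 0.6762.
x_n/x₀ = e^(−nδ) ≤ 0.5; take ln: n ≥ ln(1/0.5)/δ = 0.6931/0.6762 = 1.025.
So 2 complete cycles are required.

2 cycles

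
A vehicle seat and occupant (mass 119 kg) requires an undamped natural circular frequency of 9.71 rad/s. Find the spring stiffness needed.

11200 N/m

k = m·ω_n² = 119 × 9.710² = 119 × 94.28 = 11220 N/m.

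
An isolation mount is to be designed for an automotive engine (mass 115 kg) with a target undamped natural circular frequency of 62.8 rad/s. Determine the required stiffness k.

454000 N/m

k = m·ω_n² = 115 × 62.80² = 115 × 3944 = 453500 N/m.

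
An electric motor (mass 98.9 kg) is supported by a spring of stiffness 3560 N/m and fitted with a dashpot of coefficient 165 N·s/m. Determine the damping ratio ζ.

0.139

ω_n = √(k/m) = √(3560/98.9) = 6.000 rad/s.
Critical damping c_c = 2√(k·m) = 2√(3560 × 98.9) = 1187 N·s/m, so ζ = c/c_c = 165/1187 = 0.1390.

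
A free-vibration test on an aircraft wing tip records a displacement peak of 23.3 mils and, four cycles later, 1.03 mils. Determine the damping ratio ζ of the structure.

0.123

Logarithmic decrement δ = (1/n)·ln(x₀/x_n) = (1/4)·ln(23.3/1.03) = (1/4)·ln(22.62) = 0.7797.
ζ = δ/√(4π² + δ²) = 0.7797/√(39.48 + 0.608) = 0.7797/6.331 = 0.1232.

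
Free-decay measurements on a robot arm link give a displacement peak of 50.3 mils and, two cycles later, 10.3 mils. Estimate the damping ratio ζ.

0.125

Logarithmic decrement δ = (1/n)·ln(x₀/x_n) = (1/2)·ln(50.3/10.3) = (1/2)·ln(4.883) = 0.7929.
ζ = δ/√(4π² + δ²) = 0.7929/√(39.48 + 0.629) = 0.7929/6.333 = 0.1252.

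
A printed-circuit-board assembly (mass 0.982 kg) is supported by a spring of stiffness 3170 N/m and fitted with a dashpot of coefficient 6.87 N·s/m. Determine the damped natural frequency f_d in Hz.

9.03 Hz

ω_n = √(k/m) = √(3170/0.982) = 56.82 rad/s.
Critical damping c_c = 2√(k·m) = 2√(3170 × 0.982) = 111.6 N·s/m, so ζ = c/c_c = 6.87/111.6 = 0.06157.
ω_d = ω_n√(1 − ζ²) = 56.82 × √(1 − 0.00379) = 56.71 rad/s.
f_d = ω_d/(2π) = 9.025 Hz.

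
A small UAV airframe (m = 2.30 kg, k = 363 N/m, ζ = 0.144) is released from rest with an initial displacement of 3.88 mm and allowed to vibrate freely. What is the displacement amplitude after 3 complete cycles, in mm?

Logarithmic decrement δ = 2πζ/√(1 − ζ²) = 2π × 0.1440/√(1 − 0.0207) = 0.9143.
After n cycles, x_n/x₀ = e^(−nδ), so x_3 = 3.88 × e^(−3 × 0.9143) = 3.88 × 0.06438 = 0.2498 mm.

0.250 mm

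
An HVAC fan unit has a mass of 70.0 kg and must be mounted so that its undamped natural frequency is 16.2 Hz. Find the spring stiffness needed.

725000 N/m

ω_n = 2πf_n = 2π × 16.2 = 101.8 rad/s.
k = m·ω_n² = 70.0 × 101.8² = 70.0 × 10360 = 725300 N/m.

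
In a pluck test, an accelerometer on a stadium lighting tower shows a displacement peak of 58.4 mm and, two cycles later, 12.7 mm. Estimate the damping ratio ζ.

0.121

Logarithmic decrement δ = (1/n)·ln(x₀/x_n) = (1/2)·ln(58.4/12.7) = (1/2)·ln(4.598) = 0.7629.
ζ = δ/√(4π² + δ²) = 0.7629/√(39.48 + 0.582) = 0.7629/6.329 = 0.1205.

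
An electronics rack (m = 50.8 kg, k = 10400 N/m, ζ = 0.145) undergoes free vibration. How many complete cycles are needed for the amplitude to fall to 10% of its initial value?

3 cycles

Logarithmic decrement δ = 2πζ/√(1 − ζ²) = 2π × 0.1450/√(1 − 0.0210) = 0.9208.
x_n/x₀ = e^(−nδ) ≤ 0.1; take ln: n ≥ ln(1/0.1)/δ = 2.303/0.9208 = 2.501.
So 3 complete cycles are required.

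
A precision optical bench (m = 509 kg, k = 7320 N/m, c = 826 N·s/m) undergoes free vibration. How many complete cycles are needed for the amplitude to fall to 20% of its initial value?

ζ = c/(2√(km)) = 826/(2√(7320 × 509)) = 826/3861 = 0.2140.
Logarithmic decrement δ = 2πζ/√(1 − ζ²) = 2π × 0.2140/√(1 − 0.0458) = 1.376.
x_n/x₀ = e^(−nδ) ≤ 0.2; take ln: n ≥ ln(1/0.2)/δ = 1.609/1.376 = 1.169.
So 2 complete cycles are required.

2 cycles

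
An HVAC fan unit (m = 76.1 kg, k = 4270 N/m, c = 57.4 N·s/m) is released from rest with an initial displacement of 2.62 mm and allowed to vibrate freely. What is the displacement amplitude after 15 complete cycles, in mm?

0.0226 mm

ζ = c/(2√(km)) = 57.4/(2√(4270 × 76.1)) = 57.4/1140 = 0.05035.
Logarithmic decrement δ = 2πζ/√(1 − ζ²) = 2π × 0.05035/√(1 − 0.00253) = 0.3167.
After n cycles, x_n/x₀ = e^(−nδ), so x_15 = 2.62 × e^(−15 × 0.3167) = 2.62 × 0.008642 = 0.02264 mm.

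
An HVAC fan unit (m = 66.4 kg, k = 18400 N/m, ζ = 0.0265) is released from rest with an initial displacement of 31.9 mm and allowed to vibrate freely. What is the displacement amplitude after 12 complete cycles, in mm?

4.32 mm

Logarithmic decrement δ = 2πζ/√(1 − ζ²) = 2π × 0.02650/√(1 − 0.000702) = 0.1666.
After n cycles, x_n/x₀ = e^(−nδ), so x_12 = 31.9 × e^(−12 × 0.1666) = 31.9 × 0.1355 = 4.323 mm.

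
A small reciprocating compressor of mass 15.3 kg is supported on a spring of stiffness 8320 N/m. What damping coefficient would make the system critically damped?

c_c = 2√(k·m) = 2√(8320 × 15.3) = 2 × 356.8 = 713.6 N·s/m.

714 N·s/m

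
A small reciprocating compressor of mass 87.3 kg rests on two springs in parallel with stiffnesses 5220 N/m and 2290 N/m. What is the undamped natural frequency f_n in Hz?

1.48 Hz

Parallel springs add: k_eq = 5220 + 2290 = 7510 N/m.
ω_n = √(k_eq/m) = √(7510/87.3) = √86.03 = 9.275 rad/s.
f_n = ω_n/(2π) = 9.275/6.283 = 1.476 Hz.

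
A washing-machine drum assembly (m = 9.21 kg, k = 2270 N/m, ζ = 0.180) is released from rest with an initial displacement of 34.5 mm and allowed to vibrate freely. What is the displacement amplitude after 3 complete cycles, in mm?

1.10 mm

Logarithmic decrement δ = 2πζ/√(1 − ζ²) = 2π × 0.1800/√(1 − 0.0324) = 1.150.
After n cycles, x_n/x₀ = e^(−nδ), so x_3 = 34.5 × e^(−3 × 1.150) = 34.5 × 0.03177 = 1.096 mm.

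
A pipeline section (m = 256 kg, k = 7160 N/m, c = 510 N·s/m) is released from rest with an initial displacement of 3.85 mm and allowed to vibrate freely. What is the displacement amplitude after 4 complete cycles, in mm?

ζ = c/(2√(km)) = 510/(2√(7160 × 256)) = 510/2708 = 0.1883.
Logarithmic decrement δ = 2πζ/√(1 − ζ²) = 2π × 0.1883/√(1 − 0.0355) = 1.205.
After n cycles, x_n/x₀ = e^(−nδ), so x_4 = 3.85 × e^(−4 × 1.205) = 3.85 × 0.008067 = 0.03106 mm.

0.0311 mm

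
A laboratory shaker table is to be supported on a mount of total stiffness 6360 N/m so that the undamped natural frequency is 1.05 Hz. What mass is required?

146 kg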